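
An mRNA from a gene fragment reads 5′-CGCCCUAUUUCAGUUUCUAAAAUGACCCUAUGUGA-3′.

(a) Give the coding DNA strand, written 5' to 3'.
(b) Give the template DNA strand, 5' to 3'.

(a) 5'-CGCCCTATTTCAGTTTCTAAAATGACCCTATGTGA-3'
(b) 5'-TCACATAGGGTCATTTTAGAAACTGAAATAGGGCG-3'

(a) The coding strand matches the mRNA with U→T.
(b) The template strand is the reverse complement of the coding strand.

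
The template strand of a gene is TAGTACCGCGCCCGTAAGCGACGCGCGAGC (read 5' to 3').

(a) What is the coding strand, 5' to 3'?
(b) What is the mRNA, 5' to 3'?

(a) 5'-GCTCGCGCGTCGCTTACGGGCGCGGTACTA-3'
(b) 5′-GCUCGCGCGUCGCUUACGGGCGCGGUACUA-3′

(a) The coding strand is the reverse complement of the template: complement ATCATGGCGCGGGCATTCGCTGCGCGCTCG, then reverse.
(b) mRNA has the coding-strand sequence with T→U.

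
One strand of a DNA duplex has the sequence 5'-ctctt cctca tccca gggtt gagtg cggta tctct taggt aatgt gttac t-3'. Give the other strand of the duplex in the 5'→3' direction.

5'-AGTAACACATTACCTAAGAGATACCGCACTCAACCCTGGGATGAGGAAGAG-3'

Pairing A↔T and G↔C gives GAGAAGGAGTAGGGTCCCAACTCACGCCATAGAGAATCCATTACACAATGA, running 3'→5'. Reverse for the 5'→3' convention.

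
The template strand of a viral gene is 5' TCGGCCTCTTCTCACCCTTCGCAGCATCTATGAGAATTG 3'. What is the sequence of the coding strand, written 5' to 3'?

The coding strand is complementary and antiparallel to the template: take the complement (A↔T, G↔C) and reverse.

5'-CAATTCTCATAGATGCTGCGAAGGGTGAGAAGAGGCCGA-3'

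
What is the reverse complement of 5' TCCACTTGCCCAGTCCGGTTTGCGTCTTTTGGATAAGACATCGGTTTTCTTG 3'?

Reading the sequence 3'→5' and pairing each base (A↔T, G↔C) gives the reverse complement directly.

5′-CAAGAAAACCGATGTCTTATCCAAAAGACGCAAACCGGACTGGGCAAGTGGA-3′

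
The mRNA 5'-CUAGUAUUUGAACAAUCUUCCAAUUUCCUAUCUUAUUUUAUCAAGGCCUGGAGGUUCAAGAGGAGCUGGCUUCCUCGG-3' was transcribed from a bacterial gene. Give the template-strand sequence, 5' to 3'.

Replace U with T to get the coding DNA strand: CTAGTATTTGAACAATCTTCCAATTTCCTATCTTATTTTATCAAGGCCTGGAGGTTCAAGAGGAGCTGGCTTCCTCGG. The template strand is its reverse complement (complement GATCATAAACTTGTTAGAAGGTTAAAGGATAGAATAAAATAGTTCCGGACCTCCAAGTTCTCCTCGACCGAAGGAGCC, then reverse).

5'-CCGAGGAAGCCAGCTCCTCTTGAACCTCCAGGCCTTGATAAAATAAGATAGGAAATTGGAAGATTGTTCAAATACTAG-3'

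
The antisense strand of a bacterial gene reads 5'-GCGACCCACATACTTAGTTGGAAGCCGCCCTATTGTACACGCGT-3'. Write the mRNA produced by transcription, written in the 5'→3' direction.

RNA polymerase reads the template 3'→5' and synthesizes mRNA 5'→3' by base-pairing (A→U, T→A, G↔C). The complement of the template is CGCTGGGTGTATGAATCAACCTTCGGCGGGATAACATGTGCGCA; antiparallel, so 5'→3' the coding strand is ACGCGTGTACAATAGGGCGGCTTCCAACTAAGTATGTGGGTCGC. Replace T with U for the mRNA.

5'-ACGCGUGUACAAUAGGGCGGCUUCCAACUAAGUAUGUGGGUCGC-3'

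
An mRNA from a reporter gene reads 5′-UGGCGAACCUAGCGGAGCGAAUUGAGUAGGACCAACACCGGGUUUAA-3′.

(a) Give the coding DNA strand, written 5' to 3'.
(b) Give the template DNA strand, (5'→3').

(a) The coding strand matches the mRNA with U→T.
(b) The template strand is the reverse complement of the coding strand.

(a) 5'-TGGCGAACCTAGCGGAGCGAATTGAGTAGGACCAACACCGGGTTTAA-3'
(b) 5'-TTAAACCCGGTGTTGGTCCTACTCAATTCGCTCCGCTAGGTTCGCCA-3'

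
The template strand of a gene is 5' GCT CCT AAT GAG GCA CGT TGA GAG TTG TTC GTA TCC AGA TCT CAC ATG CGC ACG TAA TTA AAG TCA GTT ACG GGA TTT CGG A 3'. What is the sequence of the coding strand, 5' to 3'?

The coding strand is complementary and antiparallel to the template: take the complement (A↔T, G↔C) and reverse.

5'-TCCGAAATCCCGTAACTGACTTTAATTACGTGCGCATGTGAGATCTGGATACGAACAACTCTCAACGTGCCTCATTAGGAGC-3'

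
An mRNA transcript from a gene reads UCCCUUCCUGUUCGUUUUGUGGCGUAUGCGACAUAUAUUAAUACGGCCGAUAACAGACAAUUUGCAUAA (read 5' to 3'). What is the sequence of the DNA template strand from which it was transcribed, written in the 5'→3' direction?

5'-TTATGCAAATTGTCTGTTATCGGCCGTATTAATATATGTCGCATACGCCACAAAACGAACAGGAAGGGA-3'

Replace U with T to get the coding DNA strand: TCCCTTCCTGTTCGTTTTGTGGCGTATGCGACATATATTAATACGGCCGATAACAGACAATTTGCATAA. The template strand is its reverse complement (complement AGGGAAGGACAAGCAAAACACCGCATACGCTGTATATAATTATGCCGGCTATTGTCTGTTAAACGTATT, then reverse).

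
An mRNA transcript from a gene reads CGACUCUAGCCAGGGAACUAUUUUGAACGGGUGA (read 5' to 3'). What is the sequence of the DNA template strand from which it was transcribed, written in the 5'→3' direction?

Replace U with T to get the coding DNA strand: CGACTCTAGCCAGGGAACTATTTTGAACGGGTGA. The template strand is its reverse complement (complement GCTGAGATCGGTCCCTTGATAAAACTTGCCCACT, then reverse).

5'-TCACCCGTTCAAAATAGTTCCCTGGCTAGAGTCG-3'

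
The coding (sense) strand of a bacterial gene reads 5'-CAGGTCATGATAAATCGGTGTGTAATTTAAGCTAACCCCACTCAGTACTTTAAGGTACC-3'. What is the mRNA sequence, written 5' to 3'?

5'-CAGGUCAUGAUAAAUCGGUGUGUAAUUUAAGCUAACCCCACUCAGUACUUUAAGGUACC-3'

The mRNA is synthesized from the template strand, so it matches the coding strand with T replaced by U.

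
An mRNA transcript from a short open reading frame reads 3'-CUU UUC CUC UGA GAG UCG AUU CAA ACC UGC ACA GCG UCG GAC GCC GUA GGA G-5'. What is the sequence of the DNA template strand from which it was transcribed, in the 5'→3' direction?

5'-GAAAAGGAGACTCTCAGCTAAGTTTGGACGTGTCGCAGCCTGCGGCATCCTC-3'

Written 5'→3' the mRNA is GAGGAUGCCGCAGGCUGCGACACGUCCAAACUUAGCUGAGAGUCUCCUUUUC, so the coding DNA strand is GAGGATGCCGCAGGCTGCGACACGTCCAAACTTAGCTGAGAGTCTCCTTTTC. The template is its reverse complement.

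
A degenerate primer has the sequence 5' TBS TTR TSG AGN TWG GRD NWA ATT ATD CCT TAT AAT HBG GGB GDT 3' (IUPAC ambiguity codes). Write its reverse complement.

5'-AHCVCCCVDATTATAAGGHATAATTWNHYCCWANCTCSAYAASVA-3'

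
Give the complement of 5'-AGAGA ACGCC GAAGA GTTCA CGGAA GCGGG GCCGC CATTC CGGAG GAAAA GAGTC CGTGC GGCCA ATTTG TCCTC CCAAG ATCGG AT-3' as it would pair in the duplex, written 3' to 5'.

Base-pairing A↔T, G↔C gives the complement. The complementary strand is antiparallel, so paired with a 5'→3' strand it runs 3'→5'.

3'-TCTCTTGCGGCTTCTCAAGTGCCTTCGCCCCGGCGGTAAGGCCTCCTTTTCTCAGGCACGCCGGTTAAACAGGAGGGTTCTAGCCTA-5'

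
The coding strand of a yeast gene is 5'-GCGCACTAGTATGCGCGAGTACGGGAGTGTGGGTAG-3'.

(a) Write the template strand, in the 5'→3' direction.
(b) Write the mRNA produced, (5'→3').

(a) The template strand is the reverse complement of the coding strand: complement CGCGTGATCATACGCGCTCATGCCCTCACACCCATC, then reverse.
(b) mRNA matches the coding strand with T→U.

(a) 5'-CTACCCACACTCCCGTACTCGCGCATACTAGTGCGC-3'
(b) 5'-GCGCACUAGUAUGCGCGAGUACGGGAGUGUGGGUAG-3'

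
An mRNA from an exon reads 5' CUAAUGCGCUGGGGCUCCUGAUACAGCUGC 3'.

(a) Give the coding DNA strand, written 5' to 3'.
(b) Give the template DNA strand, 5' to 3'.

(a) 5'-CTAATGCGCTGGGGCTCCTGATACAGCTGC-3'
(b) 5′-GCAGCTGTATCAGGAGCCCCAGCGCATTAG-3′

(a) The coding strand matches the mRNA with U→T.
(b) The template strand is the reverse complement of the coding strand.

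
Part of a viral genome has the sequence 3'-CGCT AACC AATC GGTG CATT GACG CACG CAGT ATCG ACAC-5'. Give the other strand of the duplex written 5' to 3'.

5'-GCGATTGGTTAGCCACGTAACTGCGTGCGTCATAGCTGTG-3'

The strand is given 3'→5', so its complement runs 5'→3' in the same left-to-right order: pair each base A↔T, G↔C.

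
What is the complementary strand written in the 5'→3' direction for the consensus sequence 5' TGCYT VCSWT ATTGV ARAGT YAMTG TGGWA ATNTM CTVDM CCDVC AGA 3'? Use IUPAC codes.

Standard pairs A↔T, G↔C; ambiguity codes pair R↔Y, M↔K, W↔W, S↔S, D↔H, V↔B, N↔N. Complement (ACGRABGSWATAACBTYTCARTKACACCWTTANAKGABHKGGHBGTCT), then reverse for 5'→3'.

5'-TCTGBHGGKHBAGKANATTWCCACAKTRACTYTBCAATAWSGBARGCA-3'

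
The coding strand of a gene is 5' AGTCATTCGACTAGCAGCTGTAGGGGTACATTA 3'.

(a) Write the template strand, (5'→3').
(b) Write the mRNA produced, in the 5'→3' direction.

(a) The template strand is the reverse complement of the coding strand: complement TCAGTAAGCTGATCGTCGACATCCCCATGTAAT, then reverse.
(b) mRNA matches the coding strand with T→U.

(a) 5'-TAATGTACCCCTACAGCTGCTAGTCGAATGACT-3'
(b) 5'-AGUCAUUCGACUAGCAGCUGUAGGGGUACAUUA-3'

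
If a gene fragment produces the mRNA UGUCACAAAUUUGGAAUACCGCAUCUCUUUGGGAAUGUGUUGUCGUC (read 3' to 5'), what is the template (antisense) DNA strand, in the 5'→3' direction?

5'-ACAGTGTTTAAACCTTATGGCGTAGAGAAACCCTTACACAACAGCAG-3'

Written 5'→3' the mRNA is CUGCUGUUGUGUAAGGGUUUCUCUACGCCAUAAGGUUUAAACACUGU, so the coding DNA strand is CTGCTGTTGTGTAAGGGTTTCTCTACGCCATAAGGTTTAAACACTGT. The template is its reverse complement.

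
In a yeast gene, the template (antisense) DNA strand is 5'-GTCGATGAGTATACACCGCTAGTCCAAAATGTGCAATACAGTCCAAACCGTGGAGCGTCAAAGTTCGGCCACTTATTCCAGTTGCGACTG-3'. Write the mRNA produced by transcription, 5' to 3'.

RNA polymerase reads the template 3'→5' and synthesizes mRNA 5'→3' by base-pairing (A→U, T→A, G↔C). The complement of the template is CAGCTACTCATATGTGGCGATCAGGTTTTACACGTTATGTCAGGTTTGGCACCTCGCAGTTTCAAGCCGGTGAATAAGGTCAACGCTGAC; antiparallel, so 5'→3' the coding strand is CAGTCGCAACTGGAATAAGTGGCCGAACTTTGACGCTCCACGGTTTGGACTGTATTGCACATTTTGGACTAGCGGTGTATACTCATCGAC. Replace T with U for the mRNA.

5'-CAGUCGCAACUGGAAUAAGUGGCCGAACUUUGACGCUCCACGGUUUGGACUGUAUUGCACAUUUUGGACUAGCGGUGUAUACUCAUCGAC-3'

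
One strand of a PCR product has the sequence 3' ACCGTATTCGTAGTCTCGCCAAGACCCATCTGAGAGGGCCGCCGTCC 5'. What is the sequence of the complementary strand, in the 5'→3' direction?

5'-TGGCATAAGCATCAGAGCGGTTCTGGGTAGACTCTCCCGGCGGCAGG-3'

The strand is given 3'→5', so its complement runs 5'→3' in the same left-to-right order: pair each base A↔T, G↔C.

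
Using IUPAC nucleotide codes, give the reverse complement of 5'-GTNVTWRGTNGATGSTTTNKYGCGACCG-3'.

5′-CGGTCGCRMNAAASCATCNACYWABNAC-3′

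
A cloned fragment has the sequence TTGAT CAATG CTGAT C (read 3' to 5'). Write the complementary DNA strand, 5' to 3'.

5'-AACTAGTTACGACTAG-3'

The strand is given 3'→5', so its complement runs 5'→3' in the same left-to-right order: pair each base A↔T, G↔C.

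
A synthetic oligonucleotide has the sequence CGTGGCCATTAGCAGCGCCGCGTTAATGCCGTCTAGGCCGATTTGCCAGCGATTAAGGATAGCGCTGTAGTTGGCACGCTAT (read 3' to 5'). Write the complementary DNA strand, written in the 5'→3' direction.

5'-GCACCGGTAATCGTCGCGGCGCAATTACGGCAGATCCGGCTAAACGGTCGCTAATTCCTATCGCGACATCAACCGTGCGATA-3'

The strand is given 3'→5', so its complement runs 5'→3' in the same left-to-right order: pair each base A↔T, G↔C.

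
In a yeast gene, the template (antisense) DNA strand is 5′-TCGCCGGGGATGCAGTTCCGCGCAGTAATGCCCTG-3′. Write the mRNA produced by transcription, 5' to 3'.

The mRNA has the sequence of the coding strand (reverse complement of the template) with T→U. Reverse complement of TCGCCGGGGATGCAGTTCCGCGCAGTAATGCCCTG is CAGGGCATTACTGCGCGGAACTGCATCCCCGGCGA; then T→U.

5'-CAGGGCAUUACUGCGCGGAACUGCAUCCCCGGCGA-3'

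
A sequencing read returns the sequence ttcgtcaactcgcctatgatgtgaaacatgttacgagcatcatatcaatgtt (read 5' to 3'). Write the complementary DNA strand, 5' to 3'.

5'-AACATTGATATGATGCTCGTAACATGTTTCACATCATAGGCGAGTTGACGAA-3'

Pairing A↔T and G↔C gives AAGCAGTTGAGCGGATACTACACTTTGTACAATGCTCGTAGTATAGTTACAA, running 3'→5'. Reverse for the 5'→3' convention.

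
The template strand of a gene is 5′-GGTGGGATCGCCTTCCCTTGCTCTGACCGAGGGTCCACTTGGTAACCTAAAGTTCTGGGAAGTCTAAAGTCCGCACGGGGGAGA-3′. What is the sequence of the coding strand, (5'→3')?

The coding strand is complementary and antiparallel to the template: take the complement (A↔T, G↔C) and reverse.

5′-TCTCCCCCGTGCGGACTTTAGACTTCCCAGAACTTTAGGTTACCAAGTGGACCCTCGGTCAGAGCAAGGGAAGGCGATCCCACC-3′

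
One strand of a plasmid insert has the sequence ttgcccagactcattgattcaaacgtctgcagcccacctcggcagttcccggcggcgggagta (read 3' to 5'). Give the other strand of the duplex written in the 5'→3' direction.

The strand is given 3'→5', so its complement runs 5'→3' in the same left-to-right order: pair each base A↔T, G↔C.

5′-AACGGGTCTGAGTAACTAAGTTTGCAGACGTCGGGTGGAGCCGTCAAGGGCCGCCGCCCTCAT-3′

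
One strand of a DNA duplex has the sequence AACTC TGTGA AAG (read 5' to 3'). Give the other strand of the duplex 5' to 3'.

Pairing A↔T and G↔C gives TTGAGACACTTTC, running 3'→5'. Reverse for the 5'→3' convention.

5'-CTTTCACAGAGTT-3'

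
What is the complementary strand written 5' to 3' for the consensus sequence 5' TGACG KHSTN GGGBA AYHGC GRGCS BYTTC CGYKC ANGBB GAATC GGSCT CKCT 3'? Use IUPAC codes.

5'-AGMGAGSCCGATTCVVCNTGMRCGGAARVSGCYCGCDRTTVCCCNASDMCGTCA-3'

Standard pairs A↔T, G↔C; ambiguity codes pair R↔Y, K↔M, S↔S, B↔V, H↔D, N↔N. Complement (ACTGCMDSANCCCVTTRDCGCYCGSVRAAGGCRMGTNCVVCTTAGCCSGAGMGA), then reverse for 5'→3'.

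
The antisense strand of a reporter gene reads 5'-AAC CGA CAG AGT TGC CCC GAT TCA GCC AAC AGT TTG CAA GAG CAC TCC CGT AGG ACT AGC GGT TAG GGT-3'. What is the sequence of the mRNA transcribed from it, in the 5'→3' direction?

5'-ACCCUAACCGCUAGUCCUACGGGAGUGCUCUUGCAAACUGUUGGCUGAAUCGGGGCAACUCUGUCGGUU-3'

The mRNA has the sequence of the coding strand (reverse complement of the template) with T→U. Reverse complement of AACCGACAGAGTTGCCCCGATTCAGCCAACAGTTTGCAAGAGCACTCCCGTAGGACTAGCGGTTAGGGT is ACCCTAACCGCTAGTCCTACGGGAGTGCTCTTGCAAACTGTTGGCTGAATCGGGGCAACTCTGTCGGTT; then T→U.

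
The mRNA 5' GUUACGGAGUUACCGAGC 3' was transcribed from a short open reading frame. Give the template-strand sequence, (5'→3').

5′-GCTCGGTAACTCCGTAAC-3′

Replace U with T to get the coding DNA strand: GTTACGGAGTTACCGAGC. The template strand is its reverse complement (complement CAATGCCTCAATGGCTCG, then reverse).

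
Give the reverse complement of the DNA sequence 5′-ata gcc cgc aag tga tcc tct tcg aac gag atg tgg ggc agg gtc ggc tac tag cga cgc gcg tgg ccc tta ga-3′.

5'-TCTAAGGGCCACGCGCGTCGCTAGTAGCCGACCCTGCCCCACATCTCGTTCGAAGAGGATCACTTGCGGGCTAT-3'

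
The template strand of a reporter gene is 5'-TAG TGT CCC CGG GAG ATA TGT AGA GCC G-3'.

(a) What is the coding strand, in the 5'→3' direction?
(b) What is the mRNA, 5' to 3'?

(a) The coding strand is the reverse complement of the template: complement ATCACAGGGGCCCTCTATACATCTCGGC, then reverse.
(b) mRNA has the coding-strand sequence with T→U.

(a) 5'-CGGCTCTACATATCTCCCGGGGACACTA-3'
(b) 5'-CGGCUCUACAUAUCUCCCGGGGACACUA-3'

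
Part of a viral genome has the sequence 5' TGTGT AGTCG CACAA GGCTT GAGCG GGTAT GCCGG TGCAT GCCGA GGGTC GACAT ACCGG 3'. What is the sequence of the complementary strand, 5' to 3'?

Pairing A↔T and G↔C gives ACACATCAGCGTGTTCCGAACTCGCCCATACGGCCACGTACGGCTCCCAGCTGTATGGCC, running 3'→5'. Reverse for the 5'→3' convention.

5'-CCGGTATGTCGACCCTCGGCATGCACCGGCATACCCGCTCAAGCCTTGTGCGACTACACA-3'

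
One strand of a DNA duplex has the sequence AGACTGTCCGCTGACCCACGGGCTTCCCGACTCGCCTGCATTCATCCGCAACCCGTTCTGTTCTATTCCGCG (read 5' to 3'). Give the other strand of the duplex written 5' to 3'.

5'-CGCGGAATAGAACAGAACGGGTTGCGGATGAATGCAGGCGAGTCGGGAAGCCCGTGGGTCAGCGGACAGTCT-3'

Pairing A↔T and G↔C gives TCTGACAGGCGACTGGGTGCCCGAAGGGCTGAGCGGACGTAAGTAGGCGTTGGGCAAGACAAGATAAGGCGC, running 3'→5'. Reverse for the 5'→3' convention.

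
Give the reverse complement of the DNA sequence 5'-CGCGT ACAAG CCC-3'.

5'-GGGCTTGTACGCG-3'

Reading the sequence 3'→5' and pairing each base (A↔T, G↔C) gives the reverse complement directly.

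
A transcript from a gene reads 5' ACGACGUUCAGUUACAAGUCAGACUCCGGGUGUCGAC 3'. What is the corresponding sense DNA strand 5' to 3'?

The coding DNA strand has the same 5'→3' sequence as the mRNA with U replaced by T.

5'-ACGACGTTCAGTTACAAGTCAGACTCCGGGTGTCGAC-3'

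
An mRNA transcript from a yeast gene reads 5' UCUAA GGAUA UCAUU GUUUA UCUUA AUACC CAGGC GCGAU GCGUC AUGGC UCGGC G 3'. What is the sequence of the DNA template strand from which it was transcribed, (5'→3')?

5'-CGCCGAGCCATGACGCATCGCGCCTGGGTATTAAGATAAACAATGATATCCTTAGA-3'

Replace U with T to get the coding DNA strand: TCTAAGGATATCATTGTTTATCTTAATACCCAGGCGCGATGCGTCATGGCTCGGCG. The template strand is its reverse complement (complement AGATTCCTATAGTAACAAATAGAATTATGGGTCCGCGCTACGCAGTACCGAGCCGC, then reverse).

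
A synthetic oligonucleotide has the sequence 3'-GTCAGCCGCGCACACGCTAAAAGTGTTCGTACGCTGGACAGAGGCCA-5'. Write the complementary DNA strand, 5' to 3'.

The strand is given 3'→5', so its complement runs 5'→3' in the same left-to-right order: pair each base A↔T, G↔C.

5′-CAGTCGGCGCGTGTGCGATTTTCACAAGCATGCGACCTGTCTCCGGT-3′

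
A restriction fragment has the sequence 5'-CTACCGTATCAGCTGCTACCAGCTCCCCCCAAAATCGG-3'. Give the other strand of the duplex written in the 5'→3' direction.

5'-CCGATTTTGGGGGGAGCTGGTAGCAGCTGATACGGTAG-3'

Pairing A↔T and G↔C gives GATGGCATAGTCGACGATGGTCGAGGGGGGTTTTAGCC, running 3'→5'. Reverse for the 5'→3' convention.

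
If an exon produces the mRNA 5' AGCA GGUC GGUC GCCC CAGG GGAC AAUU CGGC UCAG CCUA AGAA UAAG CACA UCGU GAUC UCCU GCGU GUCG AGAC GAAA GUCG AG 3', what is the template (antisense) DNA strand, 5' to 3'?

Replace U with T to get the coding DNA strand: AGCAGGTCGGTCGCCCCAGGGGACAATTCGGCTCAGCCTAAGAATAAGCACATCGTGATCTCCTGCGTGTCGAGACGAAAGTCGAG. The template strand is its reverse complement (complement TCGTCCAGCCAGCGGGGTCCCCTGTTAAGCCGAGTCGGATTCTTATTCGTGTAGCACTAGAGGACGCACAGCTCTGCTTTCAGCTC, then reverse).

5'-CTCGACTTTCGTCTCGACACGCAGGAGATCACGATGTGCTTATTCTTAGGCTGAGCCGAATTGTCCCCTGGGGCGACCGACCTGCT-3'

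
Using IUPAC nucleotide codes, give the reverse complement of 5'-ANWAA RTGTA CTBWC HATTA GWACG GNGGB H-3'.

Standard pairs A↔T, G↔C; ambiguity codes pair R↔Y, W↔W, B↔V, H↔D, N↔N. Complement (TNWTTYACATGAVWGDTAATCWTGCCNCCVD), then reverse for 5'→3'.

5'-DVCCNCCGTWCTAATDGWVAGTACAYTTWNT-3'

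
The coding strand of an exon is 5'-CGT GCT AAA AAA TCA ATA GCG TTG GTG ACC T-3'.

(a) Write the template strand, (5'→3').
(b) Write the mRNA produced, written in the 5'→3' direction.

(a) 5'-AGGTCACCAACGCTATTGATTTTTTAGCACG-3'
(b) 5'-CGUGCUAAAAAAUCAAUAGCGUUGGUGACCU-3'

(a) The template strand is the reverse complement of the coding strand: complement GCACGATTTTTTAGTTATCGCAACCACTGGA, then reverse.
(b) mRNA matches the coding strand with T→U.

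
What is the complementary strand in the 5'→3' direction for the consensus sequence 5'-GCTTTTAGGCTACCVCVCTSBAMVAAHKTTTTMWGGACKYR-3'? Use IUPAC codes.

5'-YRMGTCCWKAAAAMDTTBKTVSAGBGBGGTAGCCTAAAAGC-3'

Standard pairs A↔T, G↔C; ambiguity codes pair R↔Y, M↔K, W↔W, S↔S, B↔V, H↔D. Complement (CGAAAATCCGATGGBGBGASVTKBTTDMAAAAKWCCTGMRY), then reverse for 5'→3'.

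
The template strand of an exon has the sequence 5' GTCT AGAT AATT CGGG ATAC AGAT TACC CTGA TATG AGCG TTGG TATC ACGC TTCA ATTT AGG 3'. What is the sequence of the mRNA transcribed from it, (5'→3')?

5'-CCUAAAUUGAAGCGUGAUACCAACGCUCAUAUCAGGGUAAUCUGUAUCCCGAAUUAUCUAGAC-3'

RNA polymerase reads the template 3'→5' and synthesizes mRNA 5'→3' by base-pairing (A→U, T→A, G↔C). The complement of the template is CAGATCTATTAAGCCCTATGTCTAATGGGACTATACTCGCAACCATAGTGCGAAGTTAAATCC; antiparallel, so 5'→3' the coding strand is CCTAAATTGAAGCGTGATACCAACGCTCATATCAGGGTAATCTGTATCCCGAATTATCTAGAC. Replace T with U for the mRNA.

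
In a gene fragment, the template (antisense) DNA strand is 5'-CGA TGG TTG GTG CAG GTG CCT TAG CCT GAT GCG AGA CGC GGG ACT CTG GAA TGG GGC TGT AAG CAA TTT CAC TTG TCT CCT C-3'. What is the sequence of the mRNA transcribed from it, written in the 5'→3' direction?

5'-GAGGAGACAAGUGAAAUUGCUUACAGCCCCAUUCCAGAGUCCCGCGUCUCGCAUCAGGCUAAGGCACCUGCACCAACCAUCG-3'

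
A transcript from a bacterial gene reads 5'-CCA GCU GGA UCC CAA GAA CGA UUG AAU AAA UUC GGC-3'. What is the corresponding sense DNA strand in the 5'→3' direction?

5′-CCAGCTGGATCCCAAGAACGATTGAATAAATTCGGC-3′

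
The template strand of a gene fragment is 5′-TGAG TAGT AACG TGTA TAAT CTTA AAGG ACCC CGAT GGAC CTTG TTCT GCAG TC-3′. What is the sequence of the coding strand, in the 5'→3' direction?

5'-GACTGCAGAACAAGGTCCATCGGGGTCCTTTAAGATTATACACGTTACTACTCA-3'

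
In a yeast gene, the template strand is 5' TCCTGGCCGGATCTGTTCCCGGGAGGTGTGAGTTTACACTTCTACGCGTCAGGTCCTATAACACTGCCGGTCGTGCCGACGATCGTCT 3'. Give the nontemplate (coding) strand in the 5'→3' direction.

5'-AGACGATCGTCGGCACGACCGGCAGTGTTATAGGACCTGACGCGTAGAAGTGTAAACTCACACCTCCCGGGAACAGATCCGGCCAGGA-3'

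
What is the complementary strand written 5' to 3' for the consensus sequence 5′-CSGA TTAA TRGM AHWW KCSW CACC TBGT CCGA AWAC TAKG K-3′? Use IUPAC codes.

Standard pairs A↔T, G↔C; ambiguity codes pair R↔Y, M↔K, W↔W, S↔S, B↔V, H↔D. Complement (GSCTAATTAYCKTDWWMGSWGTGGAVCAGGCTTWTGATMCM), then reverse for 5'→3'.

5′-MCMTAGTWTTCGGACVAGGTGWSGMWWDTKCYATTAATCSG-3′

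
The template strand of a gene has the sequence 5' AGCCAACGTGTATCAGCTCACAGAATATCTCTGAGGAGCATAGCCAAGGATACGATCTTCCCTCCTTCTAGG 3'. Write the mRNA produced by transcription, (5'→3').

RNA polymerase reads the template 3'→5' and synthesizes mRNA 5'→3' by base-pairing (A→U, T→A, G↔C). The complement of the template is TCGGTTGCACATAGTCGAGTGTCTTATAGAGACTCCTCGTATCGGTTCCTATGCTAGAAGGGAGGAAGATCC; antiparallel, so 5'→3' the coding strand is CCTAGAAGGAGGGAAGATCGTATCCTTGGCTATGCTCCTCAGAGATATTCTGTGAGCTGATACACGTTGGCT. Replace T with U for the mRNA.

5'-CCUAGAAGGAGGGAAGAUCGUAUCCUUGGCUAUGCUCCUCAGAGAUAUUCUGUGAGCUGAUACACGUUGGCU-3'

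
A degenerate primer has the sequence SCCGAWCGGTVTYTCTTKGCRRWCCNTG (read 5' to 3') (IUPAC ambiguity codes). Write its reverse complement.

5′-CANGGWYYGCMAAGARABACCGWTCGGS-3′

Standard pairs A↔T, G↔C; ambiguity codes pair R↔Y, K↔M, W↔W, S↔S, V↔B, N↔N. Complement (SGGCTWGCCABARAGAAMCGYYWGGNAC), then reverse for 5'→3'.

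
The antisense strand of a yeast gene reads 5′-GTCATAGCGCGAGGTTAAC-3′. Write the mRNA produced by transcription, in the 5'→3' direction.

5'-GUUAACCUCGCGCUAUGAC-3'

RNA polymerase reads the template 3'→5' and synthesizes mRNA 5'→3' by base-pairing (A→U, T→A, G↔C). The complement of the template is CAGTATCGCGCTCCAATTG; antiparallel, so 5'→3' the coding strand is GTTAACCTCGCGCTATGAC. Replace T with U for the mRNA.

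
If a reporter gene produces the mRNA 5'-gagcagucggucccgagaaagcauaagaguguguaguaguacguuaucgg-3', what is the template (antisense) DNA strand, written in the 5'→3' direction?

5'-CCGATAACGTACTACTACACACTCTTATGCTTTCTCGGGACCGACTGCTC-3'

Replace U with T to get the coding DNA strand: GAGCAGTCGGTCCCGAGAAAGCATAAGAGTGTGTAGTAGTACGTTATCGG. The template strand is its reverse complement (complement CTCGTCAGCCAGGGCTCTTTCGTATTCTCACACATCATCATGCAATAGCC, then reverse).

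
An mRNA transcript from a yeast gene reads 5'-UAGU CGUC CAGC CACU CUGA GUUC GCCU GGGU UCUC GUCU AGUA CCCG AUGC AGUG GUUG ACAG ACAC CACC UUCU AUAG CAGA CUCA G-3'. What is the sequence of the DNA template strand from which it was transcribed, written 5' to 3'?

5′-CTGAGTCTGCTATAGAAGGTGGTGTCTGTCAACCACTGCATCGGGTACTAGACGAGAACCCAGGCGAACTCAGAGTGGCTGGACGACTA-3′

Replace U with T to get the coding DNA strand: TAGTCGTCCAGCCACTCTGAGTTCGCCTGGGTTCTCGTCTAGTACCCGATGCAGTGGTTGACAGACACCACCTTCTATAGCAGACTCAG. The template strand is its reverse complement (complement ATCAGCAGGTCGGTGAGACTCAAGCGGACCCAAGAGCAGATCATGGGCTACGTCACCAACTGTCTGTGGTGGAAGATATCGTCTGAGTC, then reverse).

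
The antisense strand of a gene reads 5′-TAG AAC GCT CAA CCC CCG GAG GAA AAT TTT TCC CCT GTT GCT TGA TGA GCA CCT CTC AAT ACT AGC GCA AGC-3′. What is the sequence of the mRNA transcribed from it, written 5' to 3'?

5'-GCUUGCGCUAGUAUUGAGAGGUGCUCAUCAAGCAACAGGGGAAAAAUUUUCCUCCGGGGGUUGAGCGUUCUA-3'

The mRNA has the sequence of the coding strand (reverse complement of the template) with T→U. Reverse complement of TAGAACGCTCAACCCCCGGAGGAAAATTTTTCCCCTGTTGCTTGATGAGCACCTCTCAATACTAGCGCAAGC is GCTTGCGCTAGTATTGAGAGGTGCTCATCAAGCAACAGGGGAAAAATTTTCCTCCGGGGGTTGAGCGTTCTA; then T→U.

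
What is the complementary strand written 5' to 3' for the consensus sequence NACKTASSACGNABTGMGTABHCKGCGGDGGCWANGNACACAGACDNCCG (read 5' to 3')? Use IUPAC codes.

5'-CGGNHGTCTGTGTNCNTWGCCHCCGCMGDVTACKCAVTNCGTSSTAMGTN-3'

Standard pairs A↔T, G↔C; ambiguity codes pair M↔K, W↔W, S↔S, B↔V, D↔H, N↔N. Complement (NTGMATSSTGCNTVACKCATVDGMCGCCHCCGWTNCNTGTGTCTGHNGGC), then reverse for 5'→3'.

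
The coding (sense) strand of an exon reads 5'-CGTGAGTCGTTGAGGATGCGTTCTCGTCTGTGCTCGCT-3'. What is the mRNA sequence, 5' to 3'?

5'-CGUGAGUCGUUGAGGAUGCGUUCUCGUCUGUGCUCGCU-3'

The mRNA is synthesized from the template strand, so it matches the coding strand with T replaced by U.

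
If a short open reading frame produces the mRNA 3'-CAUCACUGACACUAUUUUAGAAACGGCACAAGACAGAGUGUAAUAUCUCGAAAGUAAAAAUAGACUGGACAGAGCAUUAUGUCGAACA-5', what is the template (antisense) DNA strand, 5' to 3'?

5'-GTAGTGACTGTGATAAAATCTTTGCCGTGTTCTGTCTCACATTATAGAGCTTTCATTTTTATCTGACCTGTCTCGTAATACAGCTTGT-3'

Written 5'→3' the mRNA is ACAAGCUGUAUUACGAGACAGGUCAGAUAAAAAUGAAAGCUCUAUAAUGUGAGACAGAACACGGCAAAGAUUUUAUCACAGUCACUAC, so the coding DNA strand is ACAAGCTGTATTACGAGACAGGTCAGATAAAAATGAAAGCTCTATAATGTGAGACAGAACACGGCAAAGATTTTATCACAGTCACTAC. The template is its reverse complement.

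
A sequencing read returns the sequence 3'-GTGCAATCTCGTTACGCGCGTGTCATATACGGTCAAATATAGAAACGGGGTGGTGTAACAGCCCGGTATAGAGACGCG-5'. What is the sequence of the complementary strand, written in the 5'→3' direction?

5'-CACGTTAGAGCAATGCGCGCACAGTATATGCCAGTTTATATCTTTGCCCCACCACATTGTCGGGCCATATCTCTGCGC-3'

The strand is given 3'→5', so its complement runs 5'→3' in the same left-to-right order: pair each base A↔T, G↔C.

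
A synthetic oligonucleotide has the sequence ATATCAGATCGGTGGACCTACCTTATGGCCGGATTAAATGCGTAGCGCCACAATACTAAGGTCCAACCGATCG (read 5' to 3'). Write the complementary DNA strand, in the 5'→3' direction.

5′-CGATCGGTTGGACCTTAGTATTGTGGCGCTACGCATTTAATCCGGCCATAAGGTAGGTCCACCGATCTGATAT-3′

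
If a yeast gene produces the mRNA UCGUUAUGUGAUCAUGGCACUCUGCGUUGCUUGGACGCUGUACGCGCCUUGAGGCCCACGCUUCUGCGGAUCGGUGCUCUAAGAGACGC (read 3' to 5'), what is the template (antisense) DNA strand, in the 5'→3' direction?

5'-AGCAATACACTAGTACCGTGAGACGCAACGAACCTGCGACATGCGCGGAACTCCGGGTGCGAAGACGCCTAGCCACGAGATTCTCTGCG-3'

Written 5'→3' the mRNA is CGCAGAGAAUCUCGUGGCUAGGCGUCUUCGCACCCGGAGUUCCGCGCAUGUCGCAGGUUCGUUGCGUCUCACGGUACUAGUGUAUUGCU, so the coding DNA strand is CGCAGAGAATCTCGTGGCTAGGCGTCTTCGCACCCGGAGTTCCGCGCATGTCGCAGGTTCGTTGCGTCTCACGGTACTAGTGTATTGCT. The template is its reverse complement.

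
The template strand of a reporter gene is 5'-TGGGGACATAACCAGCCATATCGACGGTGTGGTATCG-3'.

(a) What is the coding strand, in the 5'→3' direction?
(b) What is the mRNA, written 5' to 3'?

(a) The coding strand is the reverse complement of the template: complement ACCCCTGTATTGGTCGGTATAGCTGCCACACCATAGC, then reverse.
(b) mRNA has the coding-strand sequence with T→U.

(a) 5'-CGATACCACACCGTCGATATGGCTGGTTATGTCCCCA-3'
(b) 5'-CGAUACCACACCGUCGAUAUGGCUGGUUAUGUCCCCA-3'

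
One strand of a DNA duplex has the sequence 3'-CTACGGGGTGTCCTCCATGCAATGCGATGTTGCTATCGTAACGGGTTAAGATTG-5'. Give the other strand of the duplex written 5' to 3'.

The strand is given 3'→5', so its complement runs 5'→3' in the same left-to-right order: pair each base A↔T, G↔C.

5'-GATGCCCCACAGGAGGTACGTTACGCTACAACGATAGCATTGCCCAATTCTAAC-3'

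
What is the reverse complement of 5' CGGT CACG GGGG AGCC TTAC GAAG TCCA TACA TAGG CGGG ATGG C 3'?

Reading the sequence 3'→5' and pairing each base (A↔T, G↔C) gives the reverse complement directly.

5'-GCCATCCCGCCTATGTATGGACTTCGTAAGGCTCCCCCGTGACCG-3'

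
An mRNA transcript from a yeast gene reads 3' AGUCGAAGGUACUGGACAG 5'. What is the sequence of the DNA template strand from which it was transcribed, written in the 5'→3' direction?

Written 5'→3' the mRNA is GACAGGUCAUGGAAGCUGA, so the coding DNA strand is GACAGGTCATGGAAGCTGA. The template is its reverse complement.

5'-TCAGCTTCCATGACCTGTC-3'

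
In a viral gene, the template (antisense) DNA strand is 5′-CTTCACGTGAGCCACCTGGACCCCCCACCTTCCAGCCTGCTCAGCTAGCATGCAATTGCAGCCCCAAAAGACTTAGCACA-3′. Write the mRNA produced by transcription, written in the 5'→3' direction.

5'-UGUGCUAAGUCUUUUGGGGCUGCAAUUGCAUGCUAGCUGAGCAGGCUGGAAGGUGGGGGGUCCAGGUGGCUCACGUGAAG-3'

The mRNA has the sequence of the coding strand (reverse complement of the template) with T→U. Reverse complement of CTTCACGTGAGCCACCTGGACCCCCCACCTTCCAGCCTGCTCAGCTAGCATGCAATTGCAGCCCCAAAAGACTTAGCACA is TGTGCTAAGTCTTTTGGGGCTGCAATTGCATGCTAGCTGAGCAGGCTGGAAGGTGGGGGGTCCAGGTGGCTCACGTGAAG; then T→U.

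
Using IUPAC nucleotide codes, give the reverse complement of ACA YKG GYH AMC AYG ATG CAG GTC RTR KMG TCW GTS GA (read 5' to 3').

Standard pairs A↔T, G↔C; ambiguity codes pair R↔Y, M↔K, W↔W, S↔S, H↔D. Complement (TGTRMCCRDTKGTRCTACGTCCAGYAYMKCAGWCASCT), then reverse for 5'→3'.

5'-TCSACWGACKMYAYGACCTGCATCRTGKTDRCCMRTGT-3'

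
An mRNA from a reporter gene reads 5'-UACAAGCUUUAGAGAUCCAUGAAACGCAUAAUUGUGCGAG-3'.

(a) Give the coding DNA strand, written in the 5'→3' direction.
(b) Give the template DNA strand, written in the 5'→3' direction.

(a) 5'-TACAAGCTTTAGAGATCCATGAAACGCATAATTGTGCGAG-3'
(b) 5′-CTCGCACAATTATGCGTTTCATGGATCTCTAAAGCTTGTA-3′

(a) The coding strand matches the mRNA with U→T.
(b) The template strand is the reverse complement of the coding strand.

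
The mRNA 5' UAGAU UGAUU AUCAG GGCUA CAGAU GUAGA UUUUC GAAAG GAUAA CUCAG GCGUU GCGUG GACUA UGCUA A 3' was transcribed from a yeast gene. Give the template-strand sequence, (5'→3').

5'-TTAGCATAGTCCACGCAACGCCTGAGTTATCCTTTCGAAAATCTACATCTGTAGCCCTGATAATCAATCTA-3'

Replace U with T to get the coding DNA strand: TAGATTGATTATCAGGGCTACAGATGTAGATTTTCGAAAGGATAACTCAGGCGTTGCGTGGACTATGCTAA. The template strand is its reverse complement (complement ATCTAACTAATAGTCCCGATGTCTACATCTAAAAGCTTTCCTATTGAGTCCGCAACGCACCTGATACGATT, then reverse).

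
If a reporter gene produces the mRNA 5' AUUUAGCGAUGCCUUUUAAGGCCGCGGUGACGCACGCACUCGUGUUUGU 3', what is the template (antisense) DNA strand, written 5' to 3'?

5'-ACAAACACGAGTGCGTGCGTCACCGCGGCCTTAAAAGGCATCGCTAAAT-3'

Replace U with T to get the coding DNA strand: ATTTAGCGATGCCTTTTAAGGCCGCGGTGACGCACGCACTCGTGTTTGT. The template strand is its reverse complement (complement TAAATCGCTACGGAAAATTCCGGCGCCACTGCGTGCGTGAGCACAAACA, then reverse).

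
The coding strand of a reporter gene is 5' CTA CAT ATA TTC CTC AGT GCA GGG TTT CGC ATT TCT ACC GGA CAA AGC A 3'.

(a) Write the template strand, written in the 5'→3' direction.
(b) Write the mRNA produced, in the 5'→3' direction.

(a) The template strand is the reverse complement of the coding strand: complement GATGTATATAAGGAGTCACGTCCCAAAGCGTAAAGATGGCCTGTTTCGT, then reverse.
(b) mRNA matches the coding strand with T→U.

(a) 5'-TGCTTTGTCCGGTAGAAATGCGAAACCCTGCACTGAGGAATATATGTAG-3'
(b) 5′-CUACAUAUAUUCCUCAGUGCAGGGUUUCGCAUUUCUACCGGACAAAGCA-3′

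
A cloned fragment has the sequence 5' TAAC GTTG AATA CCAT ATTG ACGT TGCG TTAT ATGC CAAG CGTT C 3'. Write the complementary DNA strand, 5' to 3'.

5′-GAACGCTTGGCATATAACGCAACGTCAATATGGTATTCAACGTTA-3′

Pairing A↔T and G↔C gives ATTGCAACTTATGGTATAACTGCAACGCAATATACGGTTCGCAAG, running 3'→5'. Reverse for the 5'→3' convention.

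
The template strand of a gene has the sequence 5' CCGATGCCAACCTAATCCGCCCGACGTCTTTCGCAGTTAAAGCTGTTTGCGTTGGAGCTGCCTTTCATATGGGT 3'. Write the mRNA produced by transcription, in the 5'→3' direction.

The mRNA has the sequence of the coding strand (reverse complement of the template) with T→U. Reverse complement of CCGATGCCAACCTAATCCGCCCGACGTCTTTCGCAGTTAAAGCTGTTTGCGTTGGAGCTGCCTTTCATATGGGT is ACCCATATGAAAGGCAGCTCCAACGCAAACAGCTTTAACTGCGAAAGACGTCGGGCGGATTAGGTTGGCATCGG; then T→U.

5'-ACCCAUAUGAAAGGCAGCUCCAACGCAAACAGCUUUAACUGCGAAAGACGUCGGGCGGAUUAGGUUGGCAUCGG-3'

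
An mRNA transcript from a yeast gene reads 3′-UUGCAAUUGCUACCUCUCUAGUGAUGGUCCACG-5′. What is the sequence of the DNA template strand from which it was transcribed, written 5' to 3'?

Written 5'→3' the mRNA is GCACCUGGUAGUGAUCUCUCCAUCGUUAACGUU, so the coding DNA strand is GCACCTGGTAGTGATCTCTCCATCGTTAACGTT. The template is its reverse complement.

5'-AACGTTAACGATGGAGAGATCACTACCAGGTGC-3'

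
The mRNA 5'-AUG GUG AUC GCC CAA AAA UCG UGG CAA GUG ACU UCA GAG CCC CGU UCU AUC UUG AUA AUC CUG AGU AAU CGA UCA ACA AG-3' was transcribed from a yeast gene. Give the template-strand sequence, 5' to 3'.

Replace U with T to get the coding DNA strand: ATGGTGATCGCCCAAAAATCGTGGCAAGTGACTTCAGAGCCCCGTTCTATCTTGATAATCCTGAGTAATCGATCAACAAG. The template strand is its reverse complement (complement TACCACTAGCGGGTTTTTAGCACCGTTCACTGAAGTCTCGGGGCAAGATAGAACTATTAGGACTCATTAGCTAGTTGTTC, then reverse).

5'-CTTGTTGATCGATTACTCAGGATTATCAAGATAGAACGGGGCTCTGAAGTCACTTGCCACGATTTTTGGGCGATCACCAT-3'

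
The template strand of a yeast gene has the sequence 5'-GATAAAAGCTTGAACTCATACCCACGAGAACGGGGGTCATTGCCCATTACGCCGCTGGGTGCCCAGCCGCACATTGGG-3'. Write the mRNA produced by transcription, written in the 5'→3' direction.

RNA polymerase reads the template 3'→5' and synthesizes mRNA 5'→3' by base-pairing (A→U, T→A, G↔C). The complement of the template is CTATTTTCGAACTTGAGTATGGGTGCTCTTGCCCCCAGTAACGGGTAATGCGGCGACCCACGGGTCGGCGTGTAACCC; antiparallel, so 5'→3' the coding strand is CCCAATGTGCGGCTGGGCACCCAGCGGCGTAATGGGCAATGACCCCCGTTCTCGTGGGTATGAGTTCAAGCTTTTATC. Replace T with U for the mRNA.

5'-CCCAAUGUGCGGCUGGGCACCCAGCGGCGUAAUGGGCAAUGACCCCCGUUCUCGUGGGUAUGAGUUCAAGCUUUUAUC-3'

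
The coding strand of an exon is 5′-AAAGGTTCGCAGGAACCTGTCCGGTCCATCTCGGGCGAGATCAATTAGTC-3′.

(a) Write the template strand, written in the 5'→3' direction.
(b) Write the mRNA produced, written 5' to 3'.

(a) 5'-GACTAATTGATCTCGCCCGAGATGGACCGGACAGGTTCCTGCGAACCTTT-3'
(b) 5'-AAAGGUUCGCAGGAACCUGUCCGGUCCAUCUCGGGCGAGAUCAAUUAGUC-3'

(a) The template strand is the reverse complement of the coding strand: complement TTTCCAAGCGTCCTTGGACAGGCCAGGTAGAGCCCGCTCTAGTTAATCAG, then reverse.
(b) mRNA matches the coding strand with T→U.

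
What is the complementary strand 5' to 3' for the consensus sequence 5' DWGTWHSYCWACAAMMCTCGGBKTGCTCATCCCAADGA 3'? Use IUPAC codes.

Standard pairs A↔T, G↔C; ambiguity codes pair Y↔R, M↔K, W↔W, S↔S, B↔V, D↔H. Complement (HWCAWDSRGWTGTTKKGAGCCVMACGAGTAGGGTTHCT), then reverse for 5'→3'.

5'-TCHTTGGGATGAGCAMVCCGAGKKTTGTWGRSDWACWH-3'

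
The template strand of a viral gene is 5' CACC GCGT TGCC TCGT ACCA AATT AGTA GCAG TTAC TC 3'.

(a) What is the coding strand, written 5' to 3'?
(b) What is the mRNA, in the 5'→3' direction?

(a) 5'-GAGTAACTGCTACTAATTTGGTACGAGGCAACGCGGTG-3'
(b) 5'-GAGUAACUGCUACUAAUUUGGUACGAGGCAACGCGGUG-3'

(a) The coding strand is the reverse complement of the template: complement GTGGCGCAACGGAGCATGGTTTAATCATCGTCAATGAG, then reverse.
(b) mRNA has the coding-strand sequence with T→U.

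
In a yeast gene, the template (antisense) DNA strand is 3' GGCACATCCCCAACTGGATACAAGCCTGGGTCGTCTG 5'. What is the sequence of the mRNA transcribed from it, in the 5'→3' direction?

5′-CCGUGUAGGGGUUGACCUAUGUUCGGACCCAGCAGAC-3′

Reading the template 3'→5' as shown, RNA polymerase pairs each base (A→U, T→A, G↔C) to build mRNA 5'→3' directly.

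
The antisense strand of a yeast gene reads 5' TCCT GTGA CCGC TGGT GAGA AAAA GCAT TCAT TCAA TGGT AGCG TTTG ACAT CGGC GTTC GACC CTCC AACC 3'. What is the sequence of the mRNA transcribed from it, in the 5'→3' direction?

5'-GGUUGGAGGGUCGAACGCCGAUGUCAAACGCUACCAUUGAAUGAAUGCUUUUUCUCACCAGCGGUCACAGGA-3'

RNA polymerase reads the template 3'→5' and synthesizes mRNA 5'→3' by base-pairing (A→U, T→A, G↔C). The complement of the template is AGGACACTGGCGACCACTCTTTTTCGTAAGTAAGTTACCATCGCAAACTGTAGCCGCAAGCTGGGAGGTTGG; antiparallel, so 5'→3' the coding strand is GGTTGGAGGGTCGAACGCCGATGTCAAACGCTACCATTGAATGAATGCTTTTTCTCACCAGCGGTCACAGGA. Replace T with U for the mRNA.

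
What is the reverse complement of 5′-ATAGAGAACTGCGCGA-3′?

5'-TCGCGCAGTTCTCTAT-3'

Complement each base (A↔T, G↔C): TATCTCTTGACGCGCT. Then reverse.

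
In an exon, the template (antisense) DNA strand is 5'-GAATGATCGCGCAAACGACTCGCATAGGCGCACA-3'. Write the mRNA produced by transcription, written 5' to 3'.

5'-UGUGCGCCUAUGCGAGUCGUUUGCGCGAUCAUUC-3'

The mRNA has the sequence of the coding strand (reverse complement of the template) with T→U. Reverse complement of GAATGATCGCGCAAACGACTCGCATAGGCGCACA is TGTGCGCCTATGCGAGTCGTTTGCGCGATCATTC; then T→U.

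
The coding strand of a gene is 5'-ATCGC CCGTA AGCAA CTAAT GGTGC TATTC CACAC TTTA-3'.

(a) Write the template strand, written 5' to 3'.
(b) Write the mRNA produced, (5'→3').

(a) The template strand is the reverse complement of the coding strand: complement TAGCGGGCATTCGTTGATTACCACGATAAGGTGTGAAAT, then reverse.
(b) mRNA matches the coding strand with T→U.

(a) 5'-TAAAGTGTGGAATAGCACCATTAGTTGCTTACGGGCGAT-3'
(b) 5′-AUCGCCCGUAAGCAACUAAUGGUGCUAUUCCACACUUUA-3′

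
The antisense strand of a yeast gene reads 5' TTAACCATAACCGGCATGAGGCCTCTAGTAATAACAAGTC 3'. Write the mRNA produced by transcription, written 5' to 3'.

The mRNA has the sequence of the coding strand (reverse complement of the template) with T→U. Reverse complement of TTAACCATAACCGGCATGAGGCCTCTAGTAATAACAAGTC is GACTTGTTATTACTAGAGGCCTCATGCCGGTTATGGTTAA; then T→U.

5'-GACUUGUUAUUACUAGAGGCCUCAUGCCGGUUAUGGUUAA-3'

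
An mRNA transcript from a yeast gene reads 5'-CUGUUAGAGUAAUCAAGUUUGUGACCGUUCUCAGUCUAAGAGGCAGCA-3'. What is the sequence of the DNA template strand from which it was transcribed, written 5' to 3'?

5'-TGCTGCCTCTTAGACTGAGAACGGTCACAAACTTGATTACTCTAACAG-3'

Replace U with T to get the coding DNA strand: CTGTTAGAGTAATCAAGTTTGTGACCGTTCTCAGTCTAAGAGGCAGCA. The template strand is its reverse complement (complement GACAATCTCATTAGTTCAAACACTGGCAAGAGTCAGATTCTCCGTCGT, then reverse).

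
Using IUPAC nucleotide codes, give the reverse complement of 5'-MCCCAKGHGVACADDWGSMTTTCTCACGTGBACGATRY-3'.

5'-RYATCGTVCACGTGAGAAAKSCWHHTGTBCDCMTGGGK-3'

Standard pairs A↔T, G↔C; ambiguity codes pair R↔Y, M↔K, W↔W, S↔S, B↔V, D↔H. Complement (KGGGTMCDCBTGTHHWCSKAAAGAGTGCACVTGCTAYR), then reverse for 5'→3'.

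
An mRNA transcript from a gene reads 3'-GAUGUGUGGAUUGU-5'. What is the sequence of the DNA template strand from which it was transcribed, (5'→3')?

5'-CTACACACCTAACA-3'

Written 5'→3' the mRNA is UGUUAGGUGUGUAG, so the coding DNA strand is TGTTAGGTGTGTAG. The template is its reverse complement.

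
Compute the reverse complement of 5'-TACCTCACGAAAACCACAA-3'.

5'-TTGTGGTTTTCGTGAGGTA-3'

Complement each base (A↔T, G↔C): ATGGAGTGCTTTTGGTGTT. Then reverse.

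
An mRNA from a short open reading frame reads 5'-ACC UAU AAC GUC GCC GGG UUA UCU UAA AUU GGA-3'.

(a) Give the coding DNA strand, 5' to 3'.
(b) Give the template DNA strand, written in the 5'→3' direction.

(a) The coding strand matches the mRNA with U→T.
(b) The template strand is the reverse complement of the coding strand.

(a) 5'-ACCTATAACGTCGCCGGGTTATCTTAAATTGGA-3'
(b) 5'-TCCAATTTAAGATAACCCGGCGACGTTATAGGT-3'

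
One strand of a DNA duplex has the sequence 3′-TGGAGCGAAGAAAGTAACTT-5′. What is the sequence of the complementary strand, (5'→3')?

5'-ACCTCGCTTCTTTCATTGAA-3'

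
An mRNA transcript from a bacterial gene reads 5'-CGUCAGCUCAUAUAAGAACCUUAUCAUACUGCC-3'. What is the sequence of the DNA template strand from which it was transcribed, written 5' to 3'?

5′-GGCAGTATGATAAGGTTCTTATATGAGCTGACG-3′

Replace U with T to get the coding DNA strand: CGTCAGCTCATATAAGAACCTTATCATACTGCC. The template strand is its reverse complement (complement GCAGTCGAGTATATTCTTGGAATAGTATGACGG, then reverse).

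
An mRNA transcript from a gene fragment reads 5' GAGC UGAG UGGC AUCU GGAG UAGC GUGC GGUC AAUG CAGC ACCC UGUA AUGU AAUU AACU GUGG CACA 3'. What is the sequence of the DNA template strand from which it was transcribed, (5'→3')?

5'-TGTGCCACAGTTAATTACATTACAGGGTGCTGCATTGACCGCACGCTACTCCAGATGCCACTCAGCTC-3'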